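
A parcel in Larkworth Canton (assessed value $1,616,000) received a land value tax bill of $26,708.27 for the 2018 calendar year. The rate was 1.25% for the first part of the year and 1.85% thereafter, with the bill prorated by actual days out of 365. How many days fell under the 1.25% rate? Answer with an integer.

Let d = days at the first rate; then 365 − d days at the second rate.
$1,616,000 × [1.25%·d + 1.85%·(365−d)] / 365 = $26,708.27
Solving gives d = 120, so the new rate took effect on May 1, 2018.

120 days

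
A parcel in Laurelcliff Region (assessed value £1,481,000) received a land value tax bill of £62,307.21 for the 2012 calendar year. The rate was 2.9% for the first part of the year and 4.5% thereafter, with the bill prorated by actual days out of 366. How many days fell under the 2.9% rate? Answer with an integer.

67 days

Let d = days at the first rate; then 366 − d days at the second rate.
£1,481,000 × [2.9%·d + 4.5%·(366−d)] / 366 = £62,307.21
Solving gives d = 67, so the new rate took effect on March 8, 2012.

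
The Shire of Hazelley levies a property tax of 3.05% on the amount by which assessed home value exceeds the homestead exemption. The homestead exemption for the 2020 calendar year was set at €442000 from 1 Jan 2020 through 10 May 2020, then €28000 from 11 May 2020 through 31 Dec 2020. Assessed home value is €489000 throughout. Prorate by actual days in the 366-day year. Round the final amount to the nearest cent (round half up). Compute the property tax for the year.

1 Jan – 10 May 2020: 131 days, exemption €442000 → (€489000 − €442000) × 3.05% × 131/366 = €513.0833
11 May – 31 Dec 2020: 235 days, exemption €28000 → (€489000 − €28000) × 3.05% × 235/366 = €9027.9167
Total = €9541.0000

€9541.00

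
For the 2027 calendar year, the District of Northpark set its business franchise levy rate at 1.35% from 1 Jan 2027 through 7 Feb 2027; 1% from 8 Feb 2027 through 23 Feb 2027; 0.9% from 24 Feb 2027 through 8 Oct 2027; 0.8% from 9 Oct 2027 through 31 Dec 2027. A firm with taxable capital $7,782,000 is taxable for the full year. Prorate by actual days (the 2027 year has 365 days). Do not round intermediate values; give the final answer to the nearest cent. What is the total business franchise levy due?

1 Jan – 7 Feb 2027: 38 days at 1.35% → $7,782,000 × 1.35% × 38/365 = $10,937.4411
8 Feb – 23 Feb 2027: 16 days at 1% → $7,782,000 × 1% × 16/365 = $3,411.2877
24 Feb – 8 Oct 2027: 227 days at 0.9% → $7,782,000 × 0.9% × 227/365 = $43,557.8795
9 Oct – 31 Dec 2027: 84 days at 0.8% → $7,782,000 × 0.8% × 84/365 = $14,327.4082
Total = $72,234.0164

$72,234.02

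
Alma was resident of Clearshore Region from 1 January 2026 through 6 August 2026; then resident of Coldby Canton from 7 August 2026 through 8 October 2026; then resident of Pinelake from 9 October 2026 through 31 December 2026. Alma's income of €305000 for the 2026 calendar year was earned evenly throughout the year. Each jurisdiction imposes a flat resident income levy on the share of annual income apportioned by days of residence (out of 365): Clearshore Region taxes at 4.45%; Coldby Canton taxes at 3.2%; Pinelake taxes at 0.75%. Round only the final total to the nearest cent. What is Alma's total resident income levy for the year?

Clearshore Region, 1 January – 6 August 2026: 218 days → €305000 × 4.45% × 218/365 = €8106.3151
Coldby Canton, 7 August – 8 October 2026: 63 days → €305000 × 3.2% × 63/365 = €1684.6027
Pinelake, 9 October – 31 December 2026: 84 days → €305000 × 0.75% × 84/365 = €526.4384
Total = €10317.3562

€10317.36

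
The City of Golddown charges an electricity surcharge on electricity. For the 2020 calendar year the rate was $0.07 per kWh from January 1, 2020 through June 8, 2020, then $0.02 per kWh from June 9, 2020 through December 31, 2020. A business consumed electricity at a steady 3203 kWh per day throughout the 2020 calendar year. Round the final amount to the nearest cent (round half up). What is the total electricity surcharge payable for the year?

$49069.96

January 1 – June 8, 2020: 160 days × 3203 kWh/day = 512,480 kWh at $0.07/kWh → $35873.60
June 9 – December 31, 2020: 206 days × 3203 kWh/day = 659,818 kWh at $0.02/kWh → $13196.36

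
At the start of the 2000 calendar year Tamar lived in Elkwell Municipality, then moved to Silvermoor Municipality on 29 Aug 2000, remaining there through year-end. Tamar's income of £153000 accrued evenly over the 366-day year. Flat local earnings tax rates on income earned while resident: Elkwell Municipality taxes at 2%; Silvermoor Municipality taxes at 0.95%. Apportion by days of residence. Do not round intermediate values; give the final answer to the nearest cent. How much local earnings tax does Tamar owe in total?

Elkwell Municipality, 1 Jan – 28 Aug 2000: 241 days → £153000 × 2% × 241/366 = £2014.9180
Silvermoor Municipality, 29 Aug – 31 Dec 2000: 125 days → £153000 × 0.95% × 125/366 = £496.4139
Total = £2511.3320

£2511.33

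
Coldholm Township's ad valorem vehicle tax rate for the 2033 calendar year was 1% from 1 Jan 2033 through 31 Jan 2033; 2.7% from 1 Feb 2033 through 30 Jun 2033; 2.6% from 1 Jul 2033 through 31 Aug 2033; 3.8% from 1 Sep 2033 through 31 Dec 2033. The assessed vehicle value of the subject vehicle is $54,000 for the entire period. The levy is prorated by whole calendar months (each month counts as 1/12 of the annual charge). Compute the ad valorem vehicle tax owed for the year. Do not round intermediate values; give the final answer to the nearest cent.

$1,570.50

1 Jan – 31 Jan 2033: 1 month at 1% → $54,000 × 1% × 1/12 = $45.0000
1 Feb – 30 Jun 2033: 5 months at 2.7% → $54,000 × 2.7% × 5/12 = $607.5000
1 Jul – 31 Aug 2033: 2 months at 2.6% → $54,000 × 2.6% × 2/12 = $234.0000
1 Sep – 31 Dec 2033: 4 months at 3.8% → $54,000 × 3.8% × 4/12 = $684.0000
Total = $1,570.5000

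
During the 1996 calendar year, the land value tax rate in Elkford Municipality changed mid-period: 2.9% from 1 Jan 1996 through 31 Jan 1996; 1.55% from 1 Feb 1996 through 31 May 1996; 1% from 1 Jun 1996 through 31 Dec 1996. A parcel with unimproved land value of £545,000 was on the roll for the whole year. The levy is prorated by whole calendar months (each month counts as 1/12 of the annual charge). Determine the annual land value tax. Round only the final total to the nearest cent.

£7,312.08

1 Jan – 31 Jan 1996: 1 month at 2.9% → £545,000 × 2.9% × 1/12 = £1,317.0833
1 Feb – 31 May 1996: 4 months at 1.55% → £545,000 × 1.55% × 4/12 = £2,815.8333
1 Jun – 31 Dec 1996: 7 months at 1% → £545,000 × 1% × 7/12 = £3,179.1667
Total = £7,312.0833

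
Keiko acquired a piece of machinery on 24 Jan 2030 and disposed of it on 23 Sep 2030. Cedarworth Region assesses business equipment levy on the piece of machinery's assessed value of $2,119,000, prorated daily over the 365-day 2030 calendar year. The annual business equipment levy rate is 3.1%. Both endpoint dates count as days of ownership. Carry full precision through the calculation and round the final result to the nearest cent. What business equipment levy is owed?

$43,732.68

Days held (24 Jan – 23 Sep 2030): 243 out of 365
Tax = $2,119,000 × 3.1% × 243/365 = $43,732.6767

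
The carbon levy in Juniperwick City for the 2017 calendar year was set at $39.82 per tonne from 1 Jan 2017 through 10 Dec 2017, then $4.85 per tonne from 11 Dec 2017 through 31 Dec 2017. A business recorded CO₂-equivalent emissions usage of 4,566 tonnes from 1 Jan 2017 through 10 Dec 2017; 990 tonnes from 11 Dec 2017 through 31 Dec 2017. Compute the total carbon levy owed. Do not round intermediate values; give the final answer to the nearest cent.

1 Jan – 10 Dec 2017: 4,566 tonnes at $39.82/tonne → $181,818.12
11 Dec – 31 Dec 2017: 990 tonnes at $4.85/tonne → $4,801.50

$186,619.62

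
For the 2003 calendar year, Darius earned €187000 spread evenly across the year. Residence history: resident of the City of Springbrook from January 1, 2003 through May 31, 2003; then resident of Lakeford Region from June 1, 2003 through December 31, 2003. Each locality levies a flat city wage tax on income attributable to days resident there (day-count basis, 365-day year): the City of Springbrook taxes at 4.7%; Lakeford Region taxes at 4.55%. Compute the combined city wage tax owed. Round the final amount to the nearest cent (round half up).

The City of Springbrook, January 1 – May 31, 2003: 151 days → €187000 × 4.7% × 151/365 = €3635.9973
Lakeford Region, June 1 – December 31, 2003: 214 days → €187000 × 4.55% × 214/365 = €4988.5452
Total = €8624.5425

€8624.54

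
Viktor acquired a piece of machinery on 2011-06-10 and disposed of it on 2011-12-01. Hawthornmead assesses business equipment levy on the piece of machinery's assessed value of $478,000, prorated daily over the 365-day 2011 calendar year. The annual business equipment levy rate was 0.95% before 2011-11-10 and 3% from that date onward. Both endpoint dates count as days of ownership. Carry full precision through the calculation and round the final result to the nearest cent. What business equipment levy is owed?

2011-06-10 to 2011-11-09: 153 days at 0.95% → $478,000 × 0.95% × 153/365 = $1,903.4877
2011-11-10 to 2011-12-01: 22 days at 3% → $478,000 × 3% × 22/365 = $864.3288
Total = $2,767.8164

$2,767.82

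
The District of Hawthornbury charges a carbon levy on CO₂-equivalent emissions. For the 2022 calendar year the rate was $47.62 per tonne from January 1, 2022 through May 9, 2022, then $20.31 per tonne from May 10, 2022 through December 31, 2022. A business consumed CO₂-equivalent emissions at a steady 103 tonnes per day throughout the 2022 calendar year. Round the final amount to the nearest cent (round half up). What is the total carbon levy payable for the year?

January 1 – May 9, 2022: 129 days × 103 tonnes/day = 13,287 tonnes at $47.62/tonne → $632726.94
May 10 – December 31, 2022: 236 days × 103 tonnes/day = 24,308 tonnes at $20.31/tonne → $493695.48

$1126422.42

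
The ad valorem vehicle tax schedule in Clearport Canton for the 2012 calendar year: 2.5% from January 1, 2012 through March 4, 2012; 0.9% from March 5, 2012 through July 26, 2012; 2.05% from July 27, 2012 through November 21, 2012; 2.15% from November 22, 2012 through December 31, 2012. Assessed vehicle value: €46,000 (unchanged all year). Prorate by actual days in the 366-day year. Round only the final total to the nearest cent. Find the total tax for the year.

€776.09

January 1 – March 4, 2012: 64 days at 2.5% → €46,000 × 2.5% × 64/366 = €201.0929
March 5 – July 26, 2012: 144 days at 0.9% → €46,000 × 0.9% × 144/366 = €162.8852
July 27 – November 21, 2012: 118 days at 2.05% → €46,000 × 2.05% × 118/366 = €304.0273
November 22 – December 31, 2012: 40 days at 2.15% → €46,000 × 2.15% × 40/366 = €108.0874
Total = €776.0929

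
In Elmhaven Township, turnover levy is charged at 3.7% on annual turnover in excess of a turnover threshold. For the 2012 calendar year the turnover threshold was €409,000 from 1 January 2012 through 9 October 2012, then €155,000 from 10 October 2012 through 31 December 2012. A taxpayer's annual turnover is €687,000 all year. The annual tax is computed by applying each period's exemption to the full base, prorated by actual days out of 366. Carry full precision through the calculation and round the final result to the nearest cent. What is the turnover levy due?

€12,417.24

1 January – 9 October 2012: 283 days, exemption €409,000 → (€687,000 − €409,000) × 3.7% × 283/366 = €7,953.3825
10 October – 31 December 2012: 83 days, exemption €155,000 → (€687,000 − €155,000) × 3.7% × 83/366 = €4,463.8579
Total = €12,417.2404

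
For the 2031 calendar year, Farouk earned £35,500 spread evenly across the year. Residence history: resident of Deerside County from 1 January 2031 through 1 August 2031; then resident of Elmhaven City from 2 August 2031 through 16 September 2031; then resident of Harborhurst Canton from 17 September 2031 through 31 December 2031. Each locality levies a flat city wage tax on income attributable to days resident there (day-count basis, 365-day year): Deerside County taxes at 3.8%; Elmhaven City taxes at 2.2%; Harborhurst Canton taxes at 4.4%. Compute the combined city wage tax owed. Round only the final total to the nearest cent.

Deerside County, 1 January – 1 August 2031: 213 days → £35,500 × 3.8% × 213/365 = £787.2247
Elmhaven City, 2 August – 16 September 2031: 46 days → £35,500 × 2.2% × 46/365 = £98.4274
Harborhurst Canton, 17 September – 31 December 2031: 106 days → £35,500 × 4.4% × 106/365 = £453.6219
Total = £1,339.2740

£1,339.27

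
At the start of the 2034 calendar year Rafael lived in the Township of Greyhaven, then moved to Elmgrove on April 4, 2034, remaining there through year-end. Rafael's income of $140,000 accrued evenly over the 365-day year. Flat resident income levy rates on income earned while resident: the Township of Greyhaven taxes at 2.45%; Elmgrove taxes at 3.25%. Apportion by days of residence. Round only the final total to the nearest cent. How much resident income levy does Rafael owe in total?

The Township of Greyhaven, January 1 – April 3, 2034: 93 days → $140,000 × 2.45% × 93/365 = $873.9452
Elmgrove, April 4 – December 31, 2034: 272 days → $140,000 × 3.25% × 272/365 = $3,390.6849
Total = $4,264.6301

$4,264.63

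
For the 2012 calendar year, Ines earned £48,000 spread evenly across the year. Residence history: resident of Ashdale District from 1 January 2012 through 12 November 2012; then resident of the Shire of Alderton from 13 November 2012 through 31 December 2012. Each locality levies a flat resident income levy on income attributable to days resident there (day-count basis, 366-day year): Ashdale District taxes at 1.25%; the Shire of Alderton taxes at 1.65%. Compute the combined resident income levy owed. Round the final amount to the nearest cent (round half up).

£625.70

Ashdale District, 1 January – 12 November 2012: 317 days → £48,000 × 1.25% × 317/366 = £519.6721
The Shire of Alderton, 13 November – 31 December 2012: 49 days → £48,000 × 1.65% × 49/366 = £106.0328
Total = £625.7049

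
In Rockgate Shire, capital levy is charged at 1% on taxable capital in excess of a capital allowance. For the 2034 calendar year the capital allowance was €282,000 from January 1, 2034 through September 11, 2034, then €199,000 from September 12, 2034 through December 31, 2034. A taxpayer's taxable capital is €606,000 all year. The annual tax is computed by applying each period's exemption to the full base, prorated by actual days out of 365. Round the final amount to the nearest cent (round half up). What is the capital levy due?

€3,492.41

January 1 – September 11, 2034: 254 days, exemption €282,000 → (€606,000 − €282,000) × 1% × 254/365 = €2,254.6849
September 12 – December 31, 2034: 111 days, exemption €199,000 → (€606,000 − €199,000) × 1% × 111/365 = €1,237.7260
Total = €3,492.4110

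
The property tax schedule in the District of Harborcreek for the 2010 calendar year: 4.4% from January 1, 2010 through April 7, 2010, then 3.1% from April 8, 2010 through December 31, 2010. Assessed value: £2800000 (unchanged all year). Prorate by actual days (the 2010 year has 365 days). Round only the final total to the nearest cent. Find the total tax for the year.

January 1 – April 7, 2010: 97 days at 4.4% → £2800000 × 4.4% × 97/365 = £32740.8219
April 8 – December 31, 2010: 268 days at 3.1% → £2800000 × 3.1% × 268/365 = £63732.6027
Total = £96473.4247

£96473.42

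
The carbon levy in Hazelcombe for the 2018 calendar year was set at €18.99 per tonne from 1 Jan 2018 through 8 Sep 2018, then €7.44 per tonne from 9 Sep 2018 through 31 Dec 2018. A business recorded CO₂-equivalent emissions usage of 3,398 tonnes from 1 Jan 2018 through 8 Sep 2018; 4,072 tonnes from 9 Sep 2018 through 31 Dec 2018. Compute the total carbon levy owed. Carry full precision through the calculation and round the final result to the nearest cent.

1 Jan – 8 Sep 2018: 3,398 tonnes at €18.99/tonne → €64528.02
9 Sep – 31 Dec 2018: 4,072 tonnes at €7.44/tonne → €30295.68

€94823.70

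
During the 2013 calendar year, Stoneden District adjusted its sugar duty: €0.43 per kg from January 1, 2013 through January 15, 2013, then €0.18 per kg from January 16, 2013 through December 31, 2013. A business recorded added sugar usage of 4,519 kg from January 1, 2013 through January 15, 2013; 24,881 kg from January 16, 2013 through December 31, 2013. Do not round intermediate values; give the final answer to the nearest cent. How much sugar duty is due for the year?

€6,421.75

January 1 – January 15, 2013: 4,519 kg at €0.43/kg → €1,943.17
January 16 – December 31, 2013: 24,881 kg at €0.18/kg → €4,478.58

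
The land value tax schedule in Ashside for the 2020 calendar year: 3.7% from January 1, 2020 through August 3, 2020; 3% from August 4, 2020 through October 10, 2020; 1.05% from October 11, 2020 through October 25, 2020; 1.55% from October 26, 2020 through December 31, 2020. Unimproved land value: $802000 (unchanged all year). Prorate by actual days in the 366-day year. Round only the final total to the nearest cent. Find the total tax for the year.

January 1 – August 3, 2020: 216 days at 3.7% → $802000 × 3.7% × 216/366 = $17512.5246
August 4 – October 10, 2020: 68 days at 3% → $802000 × 3% × 68/366 = $4470.1639
October 11 – October 25, 2020: 15 days at 1.05% → $802000 × 1.05% × 15/366 = $345.1230
October 26 – December 31, 2020: 67 days at 1.55% → $802000 × 1.55% × 67/366 = $2275.6202
Total = $24603.4317

$24603.43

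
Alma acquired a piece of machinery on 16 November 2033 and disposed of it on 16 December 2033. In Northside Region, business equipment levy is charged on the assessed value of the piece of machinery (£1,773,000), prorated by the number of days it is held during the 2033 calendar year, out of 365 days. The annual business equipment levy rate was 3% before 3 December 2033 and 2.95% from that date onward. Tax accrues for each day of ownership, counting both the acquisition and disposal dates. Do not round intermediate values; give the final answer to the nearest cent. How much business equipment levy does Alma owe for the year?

£4,483.50

16 November – 2 December 2033: 17 days at 3% → £1,773,000 × 3% × 17/365 = £2,477.3425
3 December – 16 December 2033: 14 days at 2.95% → £1,773,000 × 2.95% × 14/365 = £2,006.1616
Total = £4,483.5041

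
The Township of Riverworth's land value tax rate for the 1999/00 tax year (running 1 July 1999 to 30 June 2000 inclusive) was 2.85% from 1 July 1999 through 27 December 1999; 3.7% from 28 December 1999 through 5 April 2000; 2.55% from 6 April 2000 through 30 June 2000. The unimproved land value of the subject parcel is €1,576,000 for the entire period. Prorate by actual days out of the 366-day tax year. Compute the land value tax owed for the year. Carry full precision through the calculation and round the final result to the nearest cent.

1 July – 27 December 1999: 180 days at 2.85% → €1,576,000 × 2.85% × 180/366 = €22,089.8361
28 December 1999 – 5 April 2000: 100 days at 3.7% → €1,576,000 × 3.7% × 100/366 = €15,932.2404
6 April – 30 June 2000: 86 days at 2.55% → €1,576,000 × 2.55% × 86/366 = €9,443.0820
Total = €47,465.1585

€47,465.16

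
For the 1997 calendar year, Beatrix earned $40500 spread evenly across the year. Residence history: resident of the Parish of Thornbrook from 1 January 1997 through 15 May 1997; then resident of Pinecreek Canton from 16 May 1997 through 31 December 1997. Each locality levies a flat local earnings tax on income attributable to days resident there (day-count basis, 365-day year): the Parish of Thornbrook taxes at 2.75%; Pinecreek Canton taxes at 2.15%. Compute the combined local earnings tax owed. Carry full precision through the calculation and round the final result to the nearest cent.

The Parish of Thornbrook, 1 January – 15 May 1997: 135 days → $40500 × 2.75% × 135/365 = $411.9349
Pinecreek Canton, 16 May – 31 December 1997: 230 days → $40500 × 2.15% × 230/365 = $548.6918
Total = $960.6267

$960.63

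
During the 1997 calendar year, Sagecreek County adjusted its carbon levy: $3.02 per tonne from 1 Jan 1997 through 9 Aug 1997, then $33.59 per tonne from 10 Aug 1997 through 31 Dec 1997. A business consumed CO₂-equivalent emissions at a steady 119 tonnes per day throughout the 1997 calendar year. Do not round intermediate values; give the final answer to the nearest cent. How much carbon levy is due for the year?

$655021.22

1 Jan – 9 Aug 1997: 221 days × 119 tonnes/day = 26,299 tonnes at $3.02/tonne → $79422.98
10 Aug – 31 Dec 1997: 144 days × 119 tonnes/day = 17,136 tonnes at $33.59/tonne → $575598.24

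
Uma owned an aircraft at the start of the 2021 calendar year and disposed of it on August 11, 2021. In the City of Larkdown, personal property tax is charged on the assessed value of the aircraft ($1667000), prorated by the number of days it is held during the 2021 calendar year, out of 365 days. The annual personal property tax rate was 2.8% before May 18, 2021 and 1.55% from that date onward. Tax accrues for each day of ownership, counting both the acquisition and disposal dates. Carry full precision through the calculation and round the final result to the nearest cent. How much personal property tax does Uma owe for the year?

$23607.46

January 1 – May 17, 2021: 137 days at 2.8% → $1667000 × 2.8% × 137/365 = $17519.4849
May 18 – August 11, 2021: 86 days at 1.55% → $1667000 × 1.55% × 86/365 = $6087.9753
Total = $23607.4603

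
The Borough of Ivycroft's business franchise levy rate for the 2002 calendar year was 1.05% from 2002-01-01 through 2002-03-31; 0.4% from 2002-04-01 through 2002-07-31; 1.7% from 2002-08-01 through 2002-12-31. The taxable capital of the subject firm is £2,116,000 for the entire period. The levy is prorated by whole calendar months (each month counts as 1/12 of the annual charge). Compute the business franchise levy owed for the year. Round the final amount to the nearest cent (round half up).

2002-01-01 to 2002-03-31: 3 months at 1.05% → £2,116,000 × 1.05% × 3/12 = £5,554.5000
2002-04-01 to 2002-07-31: 4 months at 0.4% → £2,116,000 × 0.4% × 4/12 = £2,821.3333
2002-08-01 to 2002-12-31: 5 months at 1.7% → £2,116,000 × 1.7% × 5/12 = £14,988.3333
Total = £23,364.1667

£23,364.17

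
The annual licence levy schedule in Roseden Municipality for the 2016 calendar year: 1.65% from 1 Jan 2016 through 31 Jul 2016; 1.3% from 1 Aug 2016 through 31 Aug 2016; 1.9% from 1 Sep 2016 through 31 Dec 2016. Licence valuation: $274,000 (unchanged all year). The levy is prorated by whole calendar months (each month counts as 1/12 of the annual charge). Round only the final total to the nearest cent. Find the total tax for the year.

1 Jan – 31 Jul 2016: 7 months at 1.65% → $274,000 × 1.65% × 7/12 = $2,637.2500
1 Aug – 31 Aug 2016: 1 month at 1.3% → $274,000 × 1.3% × 1/12 = $296.8333
1 Sep – 31 Dec 2016: 4 months at 1.9% → $274,000 × 1.9% × 4/12 = $1,735.3333
Total = $4,669.4167

$4,669.42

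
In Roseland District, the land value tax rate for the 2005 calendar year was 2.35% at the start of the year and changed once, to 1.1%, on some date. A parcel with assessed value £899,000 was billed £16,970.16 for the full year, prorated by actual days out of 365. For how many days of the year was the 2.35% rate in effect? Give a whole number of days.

Let d = days at the first rate; then 365 − d days at the second rate.
£899,000 × [2.35%·d + 1.1%·(365−d)] / 365 = £16,970.16
Solving gives d = 230, so the new rate took effect on 19 Aug 2005.

230 days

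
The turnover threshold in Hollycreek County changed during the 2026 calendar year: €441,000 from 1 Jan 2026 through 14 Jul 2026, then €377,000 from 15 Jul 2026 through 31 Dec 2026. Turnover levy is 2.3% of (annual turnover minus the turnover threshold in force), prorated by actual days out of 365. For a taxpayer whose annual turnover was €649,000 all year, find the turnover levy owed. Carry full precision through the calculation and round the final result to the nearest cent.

1 Jan – 14 Jul 2026: 195 days, exemption €441,000 → (€649,000 − €441,000) × 2.3% × 195/365 = €2,555.8356
15 Jul – 31 Dec 2026: 170 days, exemption €377,000 → (€649,000 − €377,000) × 2.3% × 170/365 = €2,913.7534
Total = €5,469.5890

€5,469.59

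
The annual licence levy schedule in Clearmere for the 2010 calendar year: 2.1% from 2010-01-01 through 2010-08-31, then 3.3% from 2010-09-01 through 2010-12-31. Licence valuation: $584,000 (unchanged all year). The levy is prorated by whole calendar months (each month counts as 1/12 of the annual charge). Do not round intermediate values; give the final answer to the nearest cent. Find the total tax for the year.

$14,600.00

2010-01-01 to 2010-08-31: 8 months at 2.1% → $584,000 × 2.1% × 8/12 = $8,176.0000
2010-09-01 to 2010-12-31: 4 months at 3.3% → $584,000 × 3.3% × 4/12 = $6,424.0000
Total = $14,600.0000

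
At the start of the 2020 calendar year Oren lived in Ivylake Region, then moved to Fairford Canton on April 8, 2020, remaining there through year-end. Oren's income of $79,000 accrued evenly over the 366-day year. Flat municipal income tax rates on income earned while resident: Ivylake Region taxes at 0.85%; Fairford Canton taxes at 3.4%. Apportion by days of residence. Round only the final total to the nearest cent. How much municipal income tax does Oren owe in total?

Ivylake Region, January 1 – April 7, 2020: 98 days → $79,000 × 0.85% × 98/366 = $179.8005
Fairford Canton, April 8 – December 31, 2020: 268 days → $79,000 × 3.4% × 268/366 = $1,966.7978
Total = $2,146.5984

$2,146.60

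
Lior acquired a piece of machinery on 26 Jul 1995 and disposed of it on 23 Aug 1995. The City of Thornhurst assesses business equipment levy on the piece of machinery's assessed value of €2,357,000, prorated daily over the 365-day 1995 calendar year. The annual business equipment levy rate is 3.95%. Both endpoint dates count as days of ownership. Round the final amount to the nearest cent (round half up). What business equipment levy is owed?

€7,397.11

Days held (26 Jul – 23 Aug 1995): 29 out of 365
Tax = €2,357,000 × 3.95% × 29/365 = €7,397.1055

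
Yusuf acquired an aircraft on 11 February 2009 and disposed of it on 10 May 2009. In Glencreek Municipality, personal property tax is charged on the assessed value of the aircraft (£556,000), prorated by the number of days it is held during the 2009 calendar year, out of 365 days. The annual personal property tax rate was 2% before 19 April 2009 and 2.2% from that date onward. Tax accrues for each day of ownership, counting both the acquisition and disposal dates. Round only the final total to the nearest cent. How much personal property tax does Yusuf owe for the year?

11 February – 18 April 2009: 67 days at 2% → £556,000 × 2% × 67/365 = £2,041.2055
19 April – 10 May 2009: 22 days at 2.2% → £556,000 × 2.2% × 22/365 = £737.2712
Total = £2,778.4767

£2,778.48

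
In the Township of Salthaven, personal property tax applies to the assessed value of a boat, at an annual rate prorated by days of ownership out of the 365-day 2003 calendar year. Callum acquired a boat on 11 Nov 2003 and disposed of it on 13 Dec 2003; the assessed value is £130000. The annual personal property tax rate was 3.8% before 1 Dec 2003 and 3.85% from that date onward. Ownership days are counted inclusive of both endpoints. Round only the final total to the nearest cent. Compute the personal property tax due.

£448.95

11 Nov – 30 Nov 2003: 20 days at 3.8% → £130000 × 3.8% × 20/365 = £270.6849
1 Dec – 13 Dec 2003: 13 days at 3.85% → £130000 × 3.85% × 13/365 = £178.2603
Total = £448.9452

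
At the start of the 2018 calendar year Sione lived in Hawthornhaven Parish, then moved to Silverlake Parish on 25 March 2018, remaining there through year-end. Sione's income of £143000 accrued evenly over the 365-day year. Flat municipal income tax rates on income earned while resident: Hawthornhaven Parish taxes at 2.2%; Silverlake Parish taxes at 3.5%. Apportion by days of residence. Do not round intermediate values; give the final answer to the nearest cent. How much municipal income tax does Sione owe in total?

£4582.27

Hawthornhaven Parish, 1 January – 24 March 2018: 83 days → £143000 × 2.2% × 83/365 = £715.3918
Silverlake Parish, 25 March – 31 December 2018: 282 days → £143000 × 3.5% × 282/365 = £3866.8767
Total = £4582.2685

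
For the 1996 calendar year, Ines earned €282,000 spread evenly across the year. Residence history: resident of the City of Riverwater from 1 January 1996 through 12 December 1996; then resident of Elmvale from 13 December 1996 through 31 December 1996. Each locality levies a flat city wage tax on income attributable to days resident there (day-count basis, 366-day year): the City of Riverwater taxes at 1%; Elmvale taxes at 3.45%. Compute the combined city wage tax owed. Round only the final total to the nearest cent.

The City of Riverwater, 1 January – 12 December 1996: 347 days → €282,000 × 1% × 347/366 = €2,673.6066
Elmvale, 13 December – 31 December 1996: 19 days → €282,000 × 3.45% × 19/366 = €505.0574
Total = €3,178.6639

€3,178.66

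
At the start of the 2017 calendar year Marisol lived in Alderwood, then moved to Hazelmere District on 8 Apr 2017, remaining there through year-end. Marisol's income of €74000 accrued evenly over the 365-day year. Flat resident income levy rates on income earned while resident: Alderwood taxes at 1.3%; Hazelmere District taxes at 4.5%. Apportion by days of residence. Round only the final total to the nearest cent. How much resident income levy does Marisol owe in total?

€2700.70

Alderwood, 1 Jan – 7 Apr 2017: 97 days → €74000 × 1.3% × 97/365 = €255.6548
Hazelmere District, 8 Apr – 31 Dec 2017: 268 days → €74000 × 4.5% × 268/365 = €2445.0411
Total = €2700.6959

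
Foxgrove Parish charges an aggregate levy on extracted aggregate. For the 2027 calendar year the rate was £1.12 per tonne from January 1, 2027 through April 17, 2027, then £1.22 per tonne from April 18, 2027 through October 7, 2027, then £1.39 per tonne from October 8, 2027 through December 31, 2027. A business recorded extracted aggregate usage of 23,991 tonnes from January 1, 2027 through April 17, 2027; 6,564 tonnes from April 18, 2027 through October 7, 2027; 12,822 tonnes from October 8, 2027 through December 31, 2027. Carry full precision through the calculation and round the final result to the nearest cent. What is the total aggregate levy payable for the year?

January 1 – April 17, 2027: 23,991 tonnes at £1.12/tonne → £26,869.92
April 18 – October 7, 2027: 6,564 tonnes at £1.22/tonne → £8,008.08
October 8 – December 31, 2027: 12,822 tonnes at £1.39/tonne → £17,822.58

£52,700.58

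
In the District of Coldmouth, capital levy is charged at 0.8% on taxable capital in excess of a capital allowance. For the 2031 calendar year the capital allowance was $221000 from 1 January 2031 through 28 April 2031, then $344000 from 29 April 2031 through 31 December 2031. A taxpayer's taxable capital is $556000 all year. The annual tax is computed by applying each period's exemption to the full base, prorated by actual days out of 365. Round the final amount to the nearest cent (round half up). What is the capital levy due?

$2014.12

1 January – 28 April 2031: 118 days, exemption $221000 → ($556000 − $221000) × 0.8% × 118/365 = $866.4110
29 April – 31 December 2031: 247 days, exemption $344000 → ($556000 − $344000) × 0.8% × 247/365 = $1147.7041
Total = $2014.1151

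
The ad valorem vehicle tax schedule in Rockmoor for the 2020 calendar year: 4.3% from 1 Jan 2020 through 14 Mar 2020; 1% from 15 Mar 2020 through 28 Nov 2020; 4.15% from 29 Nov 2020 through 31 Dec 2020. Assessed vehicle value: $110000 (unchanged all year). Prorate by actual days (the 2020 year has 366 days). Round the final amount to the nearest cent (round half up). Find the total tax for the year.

$2146.35

1 Jan – 14 Mar 2020: 74 days at 4.3% → $110000 × 4.3% × 74/366 = $956.3388
15 Mar – 28 Nov 2020: 259 days at 1% → $110000 × 1% × 259/366 = $778.4153
29 Nov – 31 Dec 2020: 33 days at 4.15% → $110000 × 4.15% × 33/366 = $411.5984
Total = $2146.3525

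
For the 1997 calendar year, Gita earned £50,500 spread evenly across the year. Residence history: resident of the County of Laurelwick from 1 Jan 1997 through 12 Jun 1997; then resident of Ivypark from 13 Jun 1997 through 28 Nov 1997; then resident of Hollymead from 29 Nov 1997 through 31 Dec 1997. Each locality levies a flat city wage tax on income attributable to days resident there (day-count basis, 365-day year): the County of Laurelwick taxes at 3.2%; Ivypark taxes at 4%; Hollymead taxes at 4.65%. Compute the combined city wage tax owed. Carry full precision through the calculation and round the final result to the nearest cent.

£1,869.26

The County of Laurelwick, 1 Jan – 12 Jun 1997: 163 days → £50,500 × 3.2% × 163/365 = £721.6658
Ivypark, 13 Jun – 28 Nov 1997: 169 days → £50,500 × 4% × 169/365 = £935.2877
Hollymead, 29 Nov – 31 Dec 1997: 33 days → £50,500 × 4.65% × 33/365 = £212.3075
Total = £1,869.2610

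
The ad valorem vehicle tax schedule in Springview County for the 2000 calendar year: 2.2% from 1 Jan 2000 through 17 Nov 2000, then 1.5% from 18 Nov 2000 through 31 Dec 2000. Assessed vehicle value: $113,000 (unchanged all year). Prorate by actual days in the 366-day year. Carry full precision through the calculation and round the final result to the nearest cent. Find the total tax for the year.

$2,390.91

1 Jan – 17 Nov 2000: 322 days at 2.2% → $113,000 × 2.2% × 322/366 = $2,187.1366
18 Nov – 31 Dec 2000: 44 days at 1.5% → $113,000 × 1.5% × 44/366 = $203.7705
Total = $2,390.9071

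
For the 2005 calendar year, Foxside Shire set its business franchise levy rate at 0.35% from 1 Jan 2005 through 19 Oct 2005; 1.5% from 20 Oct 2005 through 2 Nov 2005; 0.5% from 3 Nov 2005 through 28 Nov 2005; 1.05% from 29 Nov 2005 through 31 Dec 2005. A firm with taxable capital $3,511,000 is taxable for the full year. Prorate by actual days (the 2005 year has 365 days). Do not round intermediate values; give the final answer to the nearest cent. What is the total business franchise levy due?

$16,434.37

1 Jan – 19 Oct 2005: 292 days at 0.35% → $3,511,000 × 0.35% × 292/365 = $9,830.8000
20 Oct – 2 Nov 2005: 14 days at 1.5% → $3,511,000 × 1.5% × 14/365 = $2,020.0274
3 Nov – 28 Nov 2005: 26 days at 0.5% → $3,511,000 × 0.5% × 26/365 = $1,250.4932
29 Nov – 31 Dec 2005: 33 days at 1.05% → $3,511,000 × 1.05% × 33/365 = $3,333.0452
Total = $16,434.3658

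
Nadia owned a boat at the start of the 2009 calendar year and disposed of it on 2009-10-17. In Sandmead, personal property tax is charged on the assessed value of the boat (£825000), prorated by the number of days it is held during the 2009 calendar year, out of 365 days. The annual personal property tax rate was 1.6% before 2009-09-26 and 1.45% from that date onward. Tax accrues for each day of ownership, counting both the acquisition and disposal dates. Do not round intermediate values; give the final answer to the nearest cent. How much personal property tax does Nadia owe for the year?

2009-01-01 to 2009-09-25: 268 days at 1.6% → £825000 × 1.6% × 268/365 = £9692.0548
2009-09-26 to 2009-10-17: 22 days at 1.45% → £825000 × 1.45% × 22/365 = £721.0274
Total = £10413.0822

£10413.08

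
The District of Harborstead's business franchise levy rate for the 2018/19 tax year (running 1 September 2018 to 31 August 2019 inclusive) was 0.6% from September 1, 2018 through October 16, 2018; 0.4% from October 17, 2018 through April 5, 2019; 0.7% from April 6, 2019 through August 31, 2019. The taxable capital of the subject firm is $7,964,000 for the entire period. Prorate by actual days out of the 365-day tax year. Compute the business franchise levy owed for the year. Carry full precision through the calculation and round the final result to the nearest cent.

September 1 – October 16, 2018: 46 days at 0.6% → $7,964,000 × 0.6% × 46/365 = $6,022.0932
October 17, 2018 – April 5, 2019: 171 days at 0.4% → $7,964,000 × 0.4% × 171/365 = $14,924.3178
April 6 – August 31, 2019: 148 days at 0.7% → $7,964,000 × 0.7% × 148/365 = $22,604.6685
Total = $43,551.0795

$43,551.08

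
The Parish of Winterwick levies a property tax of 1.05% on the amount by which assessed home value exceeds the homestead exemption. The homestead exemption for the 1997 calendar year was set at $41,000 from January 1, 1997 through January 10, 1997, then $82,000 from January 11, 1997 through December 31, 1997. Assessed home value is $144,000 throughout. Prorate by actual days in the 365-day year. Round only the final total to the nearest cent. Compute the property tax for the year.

$662.79

January 1 – January 10, 1997: 10 days, exemption $41,000 → ($144,000 − $41,000) × 1.05% × 10/365 = $29.6301
January 11 – December 31, 1997: 355 days, exemption $82,000 → ($144,000 − $82,000) × 1.05% × 355/365 = $633.1644
Total = $662.7945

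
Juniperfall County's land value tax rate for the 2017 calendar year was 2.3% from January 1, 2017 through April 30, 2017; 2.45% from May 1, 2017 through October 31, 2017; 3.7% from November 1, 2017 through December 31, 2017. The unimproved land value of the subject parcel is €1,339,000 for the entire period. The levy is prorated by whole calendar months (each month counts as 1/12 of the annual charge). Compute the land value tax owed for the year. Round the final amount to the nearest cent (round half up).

January 1 – April 30, 2017: 4 months at 2.3% → €1,339,000 × 2.3% × 4/12 = €10,265.6667
May 1 – October 31, 2017: 6 months at 2.45% → €1,339,000 × 2.45% × 6/12 = €16,402.7500
November 1 – December 31, 2017: 2 months at 3.7% → €1,339,000 × 3.7% × 2/12 = €8,257.1667
Total = €34,925.5833

€34,925.58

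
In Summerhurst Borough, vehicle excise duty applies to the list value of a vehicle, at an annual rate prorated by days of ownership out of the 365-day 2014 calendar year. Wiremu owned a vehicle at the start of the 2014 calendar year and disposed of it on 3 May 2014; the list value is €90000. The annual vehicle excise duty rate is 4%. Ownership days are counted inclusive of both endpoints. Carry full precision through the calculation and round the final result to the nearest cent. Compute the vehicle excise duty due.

€1213.15

Days held (1 January – 3 May 2014): 123 out of 365
Tax = €90000 × 4% × 123/365 = €1213.1507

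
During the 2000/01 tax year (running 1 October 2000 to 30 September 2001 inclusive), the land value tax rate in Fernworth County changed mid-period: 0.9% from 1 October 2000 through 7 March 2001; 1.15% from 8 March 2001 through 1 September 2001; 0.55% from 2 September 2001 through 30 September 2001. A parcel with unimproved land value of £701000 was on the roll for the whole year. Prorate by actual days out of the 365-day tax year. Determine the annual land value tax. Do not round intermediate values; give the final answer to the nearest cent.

£6968.71

1 October 2000 – 7 March 2001: 158 days at 0.9% → £701000 × 0.9% × 158/365 = £2731.0192
8 March – 1 September 2001: 178 days at 1.15% → £701000 × 1.15% × 178/365 = £3931.3616
2 September – 30 September 2001: 29 days at 0.55% → £701000 × 0.55% × 29/365 = £306.3274
Total = £6968.7082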